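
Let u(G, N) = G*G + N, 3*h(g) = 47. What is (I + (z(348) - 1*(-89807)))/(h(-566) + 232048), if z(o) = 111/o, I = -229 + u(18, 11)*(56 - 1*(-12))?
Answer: 39100695/80758156 ≈ 0.48417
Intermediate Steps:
h(g) = 47/3 (h(g) = (1/3)*47 = 47/3)
u(G, N) = N + G**2 (u(G, N) = G**2 + N = N + G**2)
I = 22551 (I = -229 + (11 + 18**2)*(56 - 1*(-12)) = -229 + (11 + 324)*(56 + 12) = -229 + 335*68 = -229 + 22780 = 22551)
(I + (z(348) - 1*(-89807)))/(h(-566) + 232048) = (22551 + (111/348 - 1*(-89807)))/(47/3 + 232048) = (22551 + (111*(1/348) + 89807))/(696191/3) = (22551 + (37/116 + 89807))*(3/696191) = (22551 + 10417649/116)*(3/696191) = (13033565/116)*(3/696191) = 39100695/80758156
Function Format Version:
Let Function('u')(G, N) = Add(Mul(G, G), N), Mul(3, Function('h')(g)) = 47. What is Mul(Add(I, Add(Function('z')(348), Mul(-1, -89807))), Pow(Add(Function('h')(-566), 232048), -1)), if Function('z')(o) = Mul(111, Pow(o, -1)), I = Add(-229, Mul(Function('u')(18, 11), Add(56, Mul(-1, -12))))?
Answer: Rational(39100695, 80758156) ≈ 0.48417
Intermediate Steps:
Function('h')(g) = Rational(47, 3) (Function('h')(g) = Mul(Rational(1, 3), 47) = Rational(47, 3))
Function('u')(G, N) = Add(N, Pow(G, 2)) (Function('u')(G, N) = Add(Pow(G, 2), N) = Add(N, Pow(G, 2)))
I = 22551 (I = Add(-229, Mul(Add(11, Pow(18, 2)), Add(56, Mul(-1, -12)))) = Add(-229, Mul(Add(11, 324), Add(56, 12))) = Add(-229, Mul(335, 68)) = Add(-229, 22780) = 22551)
Mul(Add(I, Add(Function('z')(348), Mul(-1, -89807))), Pow(Add(Function('h')(-566), 232048), -1)) = Mul(Add(22551, Add(Mul(111, Pow(348, -1)), Mul(-1, -89807))), Pow(Add(Rational(47, 3), 232048), -1)) = Mul(Add(22551, Add(Mul(111, Rational(1, 348)), 89807)), Pow(Rational(696191, 3), -1)) = Mul(Add(22551, Add(Rational(37, 116), 89807)), Rational(3, 696191)) = Mul(Add(22551, Rational(10417649, 116)), Rational(3, 696191)) = Mul(Rational(13033565, 116), Rational(3, 696191)) = Rational(39100695, 80758156)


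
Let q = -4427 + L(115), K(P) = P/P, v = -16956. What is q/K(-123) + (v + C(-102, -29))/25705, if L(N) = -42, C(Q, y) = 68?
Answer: -114892533/25705 ≈ -4469.7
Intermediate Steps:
K(P) = 1
q = -4469 (q = -4427 - 42 = -4469)
q/K(-123) + (v + C(-102, -29))/25705 = -4469/1 + (-16956 + 68)/25705 = -4469*1 - 16888*1/25705 = -4469 - 16888/25705 = -114892533/25705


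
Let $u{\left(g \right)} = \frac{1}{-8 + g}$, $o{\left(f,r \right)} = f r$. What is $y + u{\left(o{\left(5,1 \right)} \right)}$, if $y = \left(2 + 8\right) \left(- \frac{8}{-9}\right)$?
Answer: $\frac{77}{9} \approx 8.5556$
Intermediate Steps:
$y = \frac{80}{9}$ ($y = 10 \left(\left(-8\right) \left(- \frac{1}{9}\right)\right) = 10 \cdot \frac{8}{9} = \frac{80}{9} \approx 8.8889$)
$y + u{\left(o{\left(5,1 \right)} \right)} = \frac{80}{9} + \frac{1}{-8 + 5 \cdot 1} = \frac{80}{9} + \frac{1}{-8 + 5} = \frac{80}{9} + \frac{1}{-3} = \frac{80}{9} - \frac{1}{3} = \frac{77}{9}$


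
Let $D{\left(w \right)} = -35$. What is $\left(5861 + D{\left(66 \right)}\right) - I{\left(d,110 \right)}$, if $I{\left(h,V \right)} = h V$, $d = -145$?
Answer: $21776$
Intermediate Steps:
$I{\left(h,V \right)} = V h$
$\left(5861 + D{\left(66 \right)}\right) - I{\left(d,110 \right)} = \left(5861 - 35\right) - 110 \left(-145\right) = 5826 - -15950 = 5826 + 15950 = 21776$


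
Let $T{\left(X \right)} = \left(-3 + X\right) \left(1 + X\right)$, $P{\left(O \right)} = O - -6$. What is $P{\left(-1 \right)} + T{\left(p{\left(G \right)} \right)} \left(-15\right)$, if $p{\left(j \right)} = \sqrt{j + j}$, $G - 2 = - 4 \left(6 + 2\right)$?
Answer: $950 + 60 i \sqrt{15} \approx 950.0 + 232.38 i$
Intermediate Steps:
$P{\left(O \right)} = 6 + O$ ($P{\left(O \right)} = O + 6 = 6 + O$)
$G = -30$ ($G = 2 - 4 \left(6 + 2\right) = 2 - 32 = -30$)
$p{\left(j \right)} = \sqrt{2} \sqrt{j}$ ($p{\left(j \right)} = \sqrt{2 j} = \sqrt{2} \sqrt{j}$)
$T{\left(X \right)} = \left(1 + X\right) \left(-3 + X\right)$
$P{\left(-1 \right)} + T{\left(p{\left(G \right)} \right)} \left(-15\right) = \left(6 - 1\right) + \left(-3 + \left(\sqrt{2} \sqrt{-30}\right)^{2} - 2 \sqrt{2} \sqrt{-30}\right) \left(-15\right) = 5 + \left(-3 + \left(\sqrt{2} i \sqrt{30}\right)^{2} - 2 \sqrt{2} i \sqrt{30}\right) \left(-15\right) = 5 + \left(-3 + \left(2 i \sqrt{15}\right)^{2} - 2 \cdot 2 i \sqrt{15}\right) \left(-15\right) = 5 + \left(-3 - 60 - 4 i \sqrt{15}\right) \left(-15\right) = 5 + \left(-63 - 4 i \sqrt{15}\right) \left(-15\right) = 5 + \left(945 + 60 i \sqrt{15}\right) = 950 + 60 i \sqrt{15}$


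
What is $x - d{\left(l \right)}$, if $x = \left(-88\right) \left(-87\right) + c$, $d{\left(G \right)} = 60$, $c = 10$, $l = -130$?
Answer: $7606$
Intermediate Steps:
$x = 7666$ ($x = \left(-88\right) \left(-87\right) + 10 = 7656 + 10 = 7666$)
$x - d{\left(l \right)} = 7666 - 60 = 7606$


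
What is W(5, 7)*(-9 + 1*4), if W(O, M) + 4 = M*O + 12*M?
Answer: -575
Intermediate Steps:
W(O, M) = -4 + 12*M + M*O (W(O, M) = -4 + (M*O + 12*M) = -4 + (12*M + M*O) = -4 + 12*M + M*O)
W(5, 7)*(-9 + 1*4) = (-4 + 12*7 + 7*5)*(-9 + 1*4) = (-4 + 84 + 35)*(-9 + 4) = 115*(-5) = -575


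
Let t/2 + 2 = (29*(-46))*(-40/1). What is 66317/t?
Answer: 66317/106716 ≈ 0.62143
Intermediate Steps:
t = 106716 (t = -4 + 2*((29*(-46))*(-40/1)) = -4 + 2*(-(-53360)) = -4 + 2*(-1334*(-40)) = -4 + 2*53360 = -4 + 106720 = 106716)
66317/t = 66317/106716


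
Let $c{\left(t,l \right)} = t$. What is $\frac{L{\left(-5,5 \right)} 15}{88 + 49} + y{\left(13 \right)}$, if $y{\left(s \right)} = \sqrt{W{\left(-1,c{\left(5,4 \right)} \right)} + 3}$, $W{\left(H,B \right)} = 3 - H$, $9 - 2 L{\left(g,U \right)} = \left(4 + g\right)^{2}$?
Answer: $\frac{60}{137} + \sqrt{7} \approx 3.0837$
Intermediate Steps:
$L{\left(g,U \right)} = \frac{9}{2} - \frac{\left(4 + g\right)^{2}}{2}$
$y{\left(s \right)} = \sqrt{7}$ ($y{\left(s \right)} = \sqrt{\left(3 - -1\right) + 3} = \sqrt{\left(3 + 1\right) + 3} = \sqrt{4 + 3} = \sqrt{7}$)
$\frac{L{\left(-5,5 \right)} 15}{88 + 49} + y{\left(13 \right)} = \frac{\left(\frac{9}{2} - \frac{\left(4 - 5\right)^{2}}{2}\right) 15}{88 + 49} + \sqrt{7} = \frac{\left(\frac{9}{2} - \frac{\left(-1\right)^{2}}{2}\right) 15}{137} + \sqrt{7} = \frac{\left(\frac{9}{2} - \frac{1}{2}\right) 15}{137} + \sqrt{7} = \frac{4 \cdot 15}{137} + \sqrt{7} = \frac{1}{137} \cdot 60 + \sqrt{7} = \frac{60}{137} + \sqrt{7}$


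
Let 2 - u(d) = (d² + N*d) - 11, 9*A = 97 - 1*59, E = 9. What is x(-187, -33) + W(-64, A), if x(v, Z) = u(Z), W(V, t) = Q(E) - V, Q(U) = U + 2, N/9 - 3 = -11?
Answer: -3377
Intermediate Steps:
N = -72 (N = 27 + 9*(-11) = 27 - 99 = -72)
Q(U) = 2 + U
A = 38/9 (A = (97 - 1*59)/9 = (97 - 59)/9 = (⅑)*38 = 38/9 ≈ 4.2222)
W(V, t) = 11 - V (W(V, t) = (2 + 9) - V = 11 - V)
u(d) = 13 - d² + 72*d (u(d) = 2 - ((d² - 72*d) - 11) = 2 - (-11 + d² - 72*d) = 2 + (11 - d² + 72*d) = 13 - d² + 72*d)
x(v, Z) = 13 - Z² + 72*Z
x(-187, -33) + W(-64, A) = (13 - 1*(-33)² + 72*(-33)) + (11 - 1*(-64)) = (13 - 1*1089 - 2376) + (11 + 64) = (13 - 1089 - 2376) + 75 = -3452 + 75 = -3377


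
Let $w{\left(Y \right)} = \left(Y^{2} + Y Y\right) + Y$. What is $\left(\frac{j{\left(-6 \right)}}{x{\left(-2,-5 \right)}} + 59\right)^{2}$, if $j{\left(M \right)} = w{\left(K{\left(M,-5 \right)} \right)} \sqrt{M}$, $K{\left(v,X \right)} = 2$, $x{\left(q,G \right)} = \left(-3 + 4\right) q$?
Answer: $3331 - 590 i \sqrt{6} \approx 3331.0 - 1445.2 i$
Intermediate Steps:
$x{\left(q,G \right)} = q$ ($x{\left(q,G \right)} = 1 q = q$)
$w{\left(Y \right)} = Y + 2 Y^{2}$ ($w{\left(Y \right)} = \left(Y^{2} + Y^{2}\right) + Y = 2 Y^{2} + Y = Y + 2 Y^{2}$)
$j{\left(M \right)} = 10 \sqrt{M}$ ($j{\left(M \right)} = 2 \left(1 + 2 \cdot 2\right) \sqrt{M} = 2 \left(1 + 4\right) \sqrt{M} = 2 \cdot 5 \sqrt{M} = 10 \sqrt{M}$)
$\left(\frac{j{\left(-6 \right)}}{x{\left(-2,-5 \right)}} + 59\right)^{2} = \left(\frac{10 \sqrt{-6}}{-2} + 59\right)^{2} = \left(10 i \sqrt{6} \left(- \frac{1}{2}\right) + 59\right)^{2} = \left(- 5 i \sqrt{6} + 59\right)^{2} = \left(59 - 5 i \sqrt{6}\right)^{2}$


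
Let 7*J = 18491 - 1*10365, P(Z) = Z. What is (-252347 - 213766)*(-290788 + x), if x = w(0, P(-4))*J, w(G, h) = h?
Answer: 963931006260/7 ≈ 1.3770e+11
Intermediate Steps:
J = 8126/7 (J = (18491 - 1*10365)/7 = (18491 - 10365)/7 = (1/7)*8126 = 8126/7 ≈ 1160.9)
x = -32504/7 (x = -4*8126/7 = -32504/7 ≈ -4643.4)
(-252347 - 213766)*(-290788 + x) = (-252347 - 213766)*(-290788 - 32504/7) = -466113*(-2068020/7) = 963931006260/7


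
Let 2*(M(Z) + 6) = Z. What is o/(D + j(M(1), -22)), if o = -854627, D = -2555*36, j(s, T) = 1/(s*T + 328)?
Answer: 383727523/41299019 ≈ 9.2914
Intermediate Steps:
M(Z) = -6 + Z/2
j(s, T) = 1/(328 + T*s) (j(s, T) = 1/(T*s + 328) = 1/(328 + T*s))
D = -91980
o/(D + j(M(1), -22)) = -854627/(-91980 + 1/(328 - 22*(-6 + (½)*1))) = -854627/(-91980 + 1/(328 - 22*(-6 + ½))) = -854627/(-91980 + 1/(328 - 22*(-11/2))) = -854627/(-91980 + 1/(328 + 121)) = -854627/(-91980 + 1/449) = -854627/(-41299019/449) = -854627*(-449/41299019) = 383727523/41299019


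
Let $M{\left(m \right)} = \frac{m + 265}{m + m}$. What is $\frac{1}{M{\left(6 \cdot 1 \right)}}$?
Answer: $\frac{12}{271} \approx 0.04428$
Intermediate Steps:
$M{\left(m \right)} = \frac{265 + m}{2 m}$
$\frac{1}{M{\left(6 \cdot 1 \right)}} = \frac{1}{\frac{1}{2} \frac{1}{6 \cdot 1} \left(265 + 6 \cdot 1\right)} = \frac{1}{\frac{1}{2} \cdot \frac{1}{6} \left(265 + 6\right)} = \frac{1}{\frac{1}{2} \cdot \frac{1}{6} \cdot 271} = \frac{1}{\frac{271}{12}} = \frac{12}{271}$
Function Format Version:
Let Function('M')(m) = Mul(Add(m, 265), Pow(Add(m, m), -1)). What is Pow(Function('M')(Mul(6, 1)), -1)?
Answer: Rational(12, 271) ≈ 0.044280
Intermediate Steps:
Function('M')(m) = Mul(Rational(1, 2), Pow(m, -1), Add(265, m)) (Function('M')(m) = Mul(Add(265, m), Pow(Mul(2, m), -1)) = Mul(Add(265, m), Mul(Rational(1, 2), Pow(m, -1))) = Mul(Rational(1, 2), Pow(m, -1), Add(265, m)))
Pow(Function('M')(Mul(6, 1)), -1) = Pow(Mul(Rational(1, 2), Pow(Mul(6, 1), -1), Add(265, Mul(6, 1))), -1) = Pow(Mul(Rational(1, 2), Pow(6, -1), Add(265, 6)), -1) = Pow(Mul(Rational(1, 2), Rational(1, 6), 271), -1) = Pow(Rational(271, 12), -1) = Rational(12, 271)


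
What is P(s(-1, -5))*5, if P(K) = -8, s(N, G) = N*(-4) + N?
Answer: -40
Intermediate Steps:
s(N, G) = -3*N (s(N, G) = -4*N + N = -3*N)
P(s(-1, -5))*5 = -8*5 = -40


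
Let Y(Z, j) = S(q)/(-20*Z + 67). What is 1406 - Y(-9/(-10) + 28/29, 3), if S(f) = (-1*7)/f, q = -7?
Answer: 1210537/861 ≈ 1406.0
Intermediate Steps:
S(f) = -7/f
Y(Z, j) = 1/(67 - 20*Z) (Y(Z, j) = (-7/(-7))/(-20*Z + 67) = (-7*(-1/7))/(67 - 20*Z) = 1/(67 - 20*Z))
1406 - Y(-9/(-10) + 28/29, 3) = 1406 - (-1)/(-67 + 20*(-9/(-10) + 28/29)) = 1406 - (-1)/(-67 + 20*(-9*(-1/10) + 28*(1/29))) = 1406 - (-1)/(-67 + 20*(9/10 + 28/29)) = 1406 - (-1)/(-67 + 20*(541/290)) = 1406 - (-1)/(-67 + 1082/29) = 1406 - (-1)/(-861/29) = 1406 - (-1)*(-29)/861 = 1406 - 1*29/861 = 1406 - 29/861 = 1210537/861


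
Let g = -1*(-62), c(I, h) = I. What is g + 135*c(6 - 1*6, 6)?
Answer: 62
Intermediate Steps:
g = 62
g + 135*c(6 - 1*6, 6) = 62 + 135*(6 - 1*6) = 62 + 135*(6 - 6) = 62 + 135*0 = 62 + 0 = 62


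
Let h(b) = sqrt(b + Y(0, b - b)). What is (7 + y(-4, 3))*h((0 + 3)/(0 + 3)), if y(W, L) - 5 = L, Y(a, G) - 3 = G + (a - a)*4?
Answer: 30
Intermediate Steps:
Y(a, G) = 3 + G (Y(a, G) = 3 + (G + (a - a)*4) = 3 + (G + 0*4) = 3 + (G + 0) = 3 + G)
y(W, L) = 5 + L
h(b) = sqrt(3 + b) (h(b) = sqrt(b + (3 + (b - b))) = sqrt(b + (3 + 0)) = sqrt(b + 3) = sqrt(3 + b))
(7 + y(-4, 3))*h((0 + 3)/(0 + 3)) = (7 + (5 + 3))*sqrt(3 + (0 + 3)/(0 + 3)) = (7 + 8)*sqrt(3 + 3/3) = 15*sqrt(3 + 3*(1/3)) = 15*sqrt(3 + 1) = 15*sqrt(4) = 15*2 = 30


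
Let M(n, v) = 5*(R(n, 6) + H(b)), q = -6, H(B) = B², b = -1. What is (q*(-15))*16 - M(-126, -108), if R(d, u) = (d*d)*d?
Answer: 10003315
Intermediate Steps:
R(d, u) = d³ (R(d, u) = d²*d = d³)
M(n, v) = 5 + 5*n³ (M(n, v) = 5*(n³ + (-1)²) = 5*(n³ + 1) = 5*(1 + n³) = 5 + 5*n³)
(q*(-15))*16 - M(-126, -108) = -6*(-15)*16 - (5 + 5*(-126)³) = 90*16 - (5 + 5*(-2000376)) = 1440 - (5 - 10001880) = 1440 - 1*(-10001875) = 1440 + 10001875 = 10003315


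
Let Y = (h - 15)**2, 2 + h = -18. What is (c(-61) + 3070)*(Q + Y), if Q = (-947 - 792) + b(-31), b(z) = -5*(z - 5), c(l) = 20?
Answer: -1032060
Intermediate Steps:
h = -20 (h = -2 - 18 = -20)
b(z) = 25 - 5*z (b(z) = -5*(-5 + z) = 25 - 5*z)
Y = 1225 (Y = (-20 - 15)**2 = (-35)**2 = 1225)
Q = -1559 (Q = (-947 - 792) + (25 - 5*(-31)) = -1739 + (25 + 155) = -1739 + 180 = -1559)
(c(-61) + 3070)*(Q + Y) = (20 + 3070)*(-1559 + 1225) = 3090*(-334) = -1032060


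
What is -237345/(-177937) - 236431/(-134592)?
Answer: 74014561087/23948896704 ≈ 3.0905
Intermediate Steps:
-237345/(-177937) - 236431/(-134592) = -237345*(-1/177937) - 236431*(-1/134592) = 237345/177937 + 236431/134592 = 74014561087/23948896704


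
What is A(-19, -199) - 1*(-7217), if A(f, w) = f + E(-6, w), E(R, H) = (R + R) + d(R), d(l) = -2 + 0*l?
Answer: 7184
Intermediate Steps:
d(l) = -2 (d(l) = -2 + 0 = -2)
E(R, H) = -2 + 2*R (E(R, H) = (R + R) - 2 = 2*R - 2 = -2 + 2*R)
A(f, w) = -14 + f (A(f, w) = f + (-2 + 2*(-6)) = f + (-2 - 12) = f - 14 = -14 + f)
A(-19, -199) - 1*(-7217) = (-14 - 19) - 1*(-7217) = -33 + 7217 = 7184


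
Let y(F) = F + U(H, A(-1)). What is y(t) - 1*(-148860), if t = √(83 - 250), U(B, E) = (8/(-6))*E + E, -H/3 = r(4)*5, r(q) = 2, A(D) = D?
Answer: 446581/3 + I*√167 ≈ 1.4886e+5 + 12.923*I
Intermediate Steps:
H = -30 (H = -6*5 = -3*10 = -30)
U(B, E) = -E/3 (U(B, E) = (8*(-⅙))*E + E = -4*E/3 + E = -E/3)
t = I*√167 (t = √(-167) = I*√167 ≈ 12.923*I)
y(F) = ⅓ + F (y(F) = F - ⅓*(-1) = F + ⅓ = ⅓ + F)
y(t) - 1*(-148860) = (⅓ + I*√167) - 1*(-148860) = (⅓ + I*√167) + 148860 = 446581/3 + I*√167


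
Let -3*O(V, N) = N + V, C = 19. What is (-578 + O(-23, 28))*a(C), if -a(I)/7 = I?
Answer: 231287/3 ≈ 77096.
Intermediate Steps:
O(V, N) = -N/3 - V/3 (O(V, N) = -(N + V)/3 = -N/3 - V/3)
a(I) = -7*I
(-578 + O(-23, 28))*a(C) = (-578 + (-1/3*28 - 1/3*(-23)))*(-7*19) = (-578 + (-28/3 + 23/3))*(-133) = (-578 - 5/3)*(-133) = -1739/3*(-133) = 231287/3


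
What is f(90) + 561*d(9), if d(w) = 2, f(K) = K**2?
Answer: 9222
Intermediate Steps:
f(90) + 561*d(9) = 90**2 + 561*2 = 8100 + 1122 = 9222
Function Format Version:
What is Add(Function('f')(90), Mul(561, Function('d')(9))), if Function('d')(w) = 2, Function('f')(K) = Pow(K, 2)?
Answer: 9222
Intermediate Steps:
Add(Function('f')(90), Mul(561, Function('d')(9))) = Add(Pow(90, 2), Mul(561, 2)) = Add(8100, 1122) = 9222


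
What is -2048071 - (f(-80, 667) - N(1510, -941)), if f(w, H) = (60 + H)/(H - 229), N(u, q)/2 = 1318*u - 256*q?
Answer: 1057366751/438 ≈ 2.4141e+6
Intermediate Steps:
N(u, q) = -512*q + 2636*u (N(u, q) = 2*(1318*u - 256*q) = 2*(-256*q + 1318*u) = -512*q + 2636*u)
f(w, H) = (60 + H)/(-229 + H)
-2048071 - (f(-80, 667) - N(1510, -941)) = -2048071 - ((60 + 667)/(-229 + 667) - (-512*(-941) + 2636*1510)) = -2048071 - (727/438 - (481792 + 3980360)) = -2048071 - ((1/438)*727 - 1*4462152) = -2048071 - (727/438 - 4462152) = -2048071 - 1*(-1954421849/438) = -2048071 + 1954421849/438 = 1057366751/438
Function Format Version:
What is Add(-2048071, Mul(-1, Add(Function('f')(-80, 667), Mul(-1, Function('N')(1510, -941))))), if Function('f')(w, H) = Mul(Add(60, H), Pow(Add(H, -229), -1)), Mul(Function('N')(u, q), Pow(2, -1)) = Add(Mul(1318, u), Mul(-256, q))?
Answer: Rational(1057366751, 438) ≈ 2.4141e+6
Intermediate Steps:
Function('N')(u, q) = Add(Mul(-512, q), Mul(2636, u)) (Function('N')(u, q) = Mul(2, Add(Mul(1318, u), Mul(-256, q))) = Mul(2, Add(Mul(-256, q), Mul(1318, u))) = Add(Mul(-512, q), Mul(2636, u)))
Function('f')(w, H) = Mul(Pow(Add(-229, H), -1), Add(60, H)) (Function('f')(w, H) = Mul(Add(60, H), Pow(Add(-229, H), -1)) = Mul(Pow(Add(-229, H), -1), Add(60, H)))
Add(-2048071, Mul(-1, Add(Function('f')(-80, 667), Mul(-1, Function('N')(1510, -941))))) = Add(-2048071, Mul(-1, Add(Mul(Pow(Add(-229, 667), -1), Add(60, 667)), Mul(-1, Add(Mul(-512, -941), Mul(2636, 1510)))))) = Add(-2048071, Mul(-1, Add(Mul(Pow(438, -1), 727), Mul(-1, Add(481792, 3980360))))) = Add(-2048071, Mul(-1, Add(Mul(Rational(1, 438), 727), Mul(-1, 4462152)))) = Add(-2048071, Mul(-1, Add(Rational(727, 438), -4462152))) = Add(-2048071, Mul(-1, Rational(-1954421849, 438))) = Add(-2048071, Rational(1954421849, 438)) = Rational(1057366751, 438)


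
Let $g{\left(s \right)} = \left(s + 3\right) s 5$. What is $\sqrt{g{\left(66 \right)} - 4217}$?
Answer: $\sqrt{18553} \approx 136.21$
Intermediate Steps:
$g{\left(s \right)} = 5 s \left(3 + s\right)$ ($g{\left(s \right)} = \left(3 + s\right) s 5 = s \left(3 + s\right) 5 = 5 s \left(3 + s\right)$)
$\sqrt{g{\left(66 \right)} - 4217} = \sqrt{5 \cdot 66 \left(3 + 66\right) - 4217} = \sqrt{5 \cdot 66 \cdot 69 - 4217} = \sqrt{22770 - 4217} = \sqrt{18553}$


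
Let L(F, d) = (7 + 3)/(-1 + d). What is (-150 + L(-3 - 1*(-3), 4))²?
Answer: 193600/9 ≈ 21511.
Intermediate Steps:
L(F, d) = 10/(-1 + d)
(-150 + L(-3 - 1*(-3), 4))² = (-150 + 10/(-1 + 4))² = (-150 + 10/3)² = (-440/3)² = 193600/9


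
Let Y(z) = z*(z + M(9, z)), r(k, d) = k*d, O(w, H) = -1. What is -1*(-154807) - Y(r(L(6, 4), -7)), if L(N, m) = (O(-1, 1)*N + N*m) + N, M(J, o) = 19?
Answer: 129775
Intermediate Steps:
L(N, m) = N*m (L(N, m) = (-N + N*m) + N = N*m)
r(k, d) = d*k
Y(z) = z*(19 + z) (Y(z) = z*(z + 19) = z*(19 + z))
-1*(-154807) - Y(r(L(6, 4), -7)) = -1*(-154807) - (-42*4)*(19 - 42*4) = 154807 - (-7*24)*(19 - 7*24) = 154807 - (-168)*(19 - 168) = 154807 - (-168)*(-149) = 154807 - 1*25032 = 154807 - 25032 = 129775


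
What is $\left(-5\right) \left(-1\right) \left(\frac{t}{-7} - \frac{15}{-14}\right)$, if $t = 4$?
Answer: $\frac{5}{2} \approx 2.5$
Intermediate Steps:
$\left(-5\right) \left(-1\right) \left(\frac{t}{-7} - \frac{15}{-14}\right) = \left(-5\right) \left(-1\right) \left(\frac{4}{-7} - \frac{15}{-14}\right) = 5 \left(4 \left(- \frac{1}{7}\right) - - \frac{15}{14}\right) = 5 \left(- \frac{4}{7} + \frac{15}{14}\right) = 5 \cdot \frac{1}{2} = \frac{5}{2}$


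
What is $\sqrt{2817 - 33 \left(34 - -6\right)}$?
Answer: $\sqrt{1497} \approx 38.691$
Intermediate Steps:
$\sqrt{2817 - 33 \left(34 - -6\right)} = \sqrt{2817 - 33 \left(34 + 6\right)} = \sqrt{2817 - 1320} = \sqrt{1497}$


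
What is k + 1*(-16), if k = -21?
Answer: -37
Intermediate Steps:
k + 1*(-16) = -21 + 1*(-16) = -21 - 16 = -37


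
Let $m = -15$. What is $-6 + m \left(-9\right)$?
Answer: $129$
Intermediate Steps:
$-6 + m \left(-9\right) = -6 - -135 = -6 + 135 = 129$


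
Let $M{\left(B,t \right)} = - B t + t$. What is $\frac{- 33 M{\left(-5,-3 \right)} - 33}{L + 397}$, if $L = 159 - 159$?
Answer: $\frac{561}{397} \approx 1.4131$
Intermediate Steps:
$M{\left(B,t \right)} = t - B t$ ($M{\left(B,t \right)} = - B t + t = t - B t$)
$L = 0$ ($L = 159 - 159 = 0$)
$\frac{- 33 M{\left(-5,-3 \right)} - 33}{L + 397} = \frac{- 33 \left(- 3 \left(1 - -5\right)\right) - 33}{0 + 397} = \frac{- 33 \left(- 3 \left(1 + 5\right)\right) - 33}{397} = \left(- 33 \left(\left(-3\right) 6\right) - 33\right) \frac{1}{397} = \left(\left(-33\right) \left(-18\right) - 33\right) \frac{1}{397} = \left(594 - 33\right) \frac{1}{397} = 561 \cdot \frac{1}{397} = \frac{561}{397}$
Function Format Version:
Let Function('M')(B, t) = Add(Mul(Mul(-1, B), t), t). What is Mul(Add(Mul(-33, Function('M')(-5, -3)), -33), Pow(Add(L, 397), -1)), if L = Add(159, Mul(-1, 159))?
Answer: Rational(561, 397) ≈ 1.4131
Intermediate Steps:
Function('M')(B, t) = Add(t, Mul(-1, B, t)) (Function('M')(B, t) = Add(Mul(-1, B, t), t) = Add(t, Mul(-1, B, t)))
L = 0 (L = Add(159, -159) = 0)
Mul(Add(Mul(-33, Function('M')(-5, -3)), -33), Pow(Add(L, 397), -1)) = Mul(Add(Mul(-33, Mul(-3, Add(1, Mul(-1, -5)))), -33), Pow(Add(0, 397), -1)) = Mul(Add(Mul(-33, Mul(-3, Add(1, 5))), -33), Pow(397, -1)) = Mul(Add(Mul(-33, Mul(-3, 6)), -33), Rational(1, 397)) = Mul(Add(Mul(-33, -18), -33), Rational(1, 397)) = Mul(Add(594, -33), Rational(1, 397)) = Mul(561, Rational(1, 397)) = Rational(561, 397)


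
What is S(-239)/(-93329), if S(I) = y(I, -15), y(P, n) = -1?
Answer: 1/93329 ≈ 1.0715e-5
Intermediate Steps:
S(I) = -1
S(-239)/(-93329) = -1/(-93329) = -1*(-1/93329) = 1/93329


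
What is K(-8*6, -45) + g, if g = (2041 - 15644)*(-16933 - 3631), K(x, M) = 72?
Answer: 279732164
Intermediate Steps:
g = 279732092 (g = -13603*(-20564) = 279732092)
K(-8*6, -45) + g = 72 + 279732092 = 279732164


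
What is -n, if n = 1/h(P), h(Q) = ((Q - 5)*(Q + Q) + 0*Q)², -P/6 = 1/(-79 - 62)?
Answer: -4879681/868624 ≈ -5.6177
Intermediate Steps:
P = 2/47 (P = -6/(-79 - 62) = -6/(-141) = -6*(-1/141) = 2/47 ≈ 0.042553)
h(Q) = 4*Q²*(-5 + Q)² (h(Q) = ((-5 + Q)*(2*Q) + 0)² = (2*Q*(-5 + Q) + 0)² = (2*Q*(-5 + Q))² = 4*Q²*(-5 + Q)²)
n = 4879681/868624 (n = 1/(4*(2/47)²*(-5 + 2/47)²) = 1/(4*(4/2209)*(-233/47)²) = 1/(4*(4/2209)*(54289/2209)) = 1/(868624/4879681) = 4879681/868624 ≈ 5.6177)
-n = -1*4879681/868624 = -4879681/868624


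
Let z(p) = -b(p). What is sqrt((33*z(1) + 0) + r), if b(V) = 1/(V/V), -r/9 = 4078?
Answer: I*sqrt(36735) ≈ 191.66*I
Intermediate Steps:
r = -36702 (r = -9*4078 = -36702)
b(V) = 1 (b(V) = 1/1 = 1)
z(p) = -1 (z(p) = -1*1 = -1)
sqrt((33*z(1) + 0) + r) = sqrt((33*(-1) + 0) - 36702) = sqrt((-33 + 0) - 36702) = sqrt(-33 - 36702) = sqrt(-36735) = I*sqrt(36735)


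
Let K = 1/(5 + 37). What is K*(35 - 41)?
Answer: -⅐ ≈ -0.14286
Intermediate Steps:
K = 1/42 ≈ 0.023810
K*(35 - 41) = (35 - 41)/42 = (1/42)*(-6) = -⅐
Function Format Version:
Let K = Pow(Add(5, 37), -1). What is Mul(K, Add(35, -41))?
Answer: Rational(-1, 7) ≈ -0.14286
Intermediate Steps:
K = Rational(1, 42) (K = Pow(42, -1) = Rational(1, 42) ≈ 0.023810)
Mul(K, Add(35, -41)) = Mul(Rational(1, 42), Add(35, -41)) = Mul(Rational(1, 42), -6) = Rational(-1, 7)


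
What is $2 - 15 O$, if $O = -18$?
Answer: $272$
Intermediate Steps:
$2 - 15 O = 2 - -270 = 2 + 270 = 272$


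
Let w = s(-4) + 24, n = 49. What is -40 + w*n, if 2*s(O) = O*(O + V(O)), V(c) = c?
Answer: 1920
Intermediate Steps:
s(O) = O² (s(O) = (O*(O + O))/2 = (O*(2*O))/2 = (2*O²)/2 = O²)
w = 40 (w = (-4)² + 24 = 16 + 24 = 40)
-40 + w*n = -40 + 40*49 = -40 + 1960 = 1920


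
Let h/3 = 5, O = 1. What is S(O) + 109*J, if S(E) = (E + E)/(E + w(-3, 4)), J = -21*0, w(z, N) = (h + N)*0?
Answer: 2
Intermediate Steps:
h = 15 (h = 3*5 = 15)
w(z, N) = 0 (w(z, N) = (15 + N)*0 = 0)
J = 0
S(E) = 2 (S(E) = (E + E)/(E + 0) = (2*E)/E = 2)
S(O) + 109*J = 2 + 109*0 = 2 + 0 = 2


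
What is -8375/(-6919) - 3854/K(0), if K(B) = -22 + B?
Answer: 1220458/6919 ≈ 176.39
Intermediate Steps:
-8375/(-6919) - 3854/K(0) = -8375/(-6919) - 3854/(-22 + 0) = -8375*(-1/6919) - 3854/(-22) = 8375/6919 - 3854*(-1/22) = 8375/6919 + 1927/11 = 1220458/6919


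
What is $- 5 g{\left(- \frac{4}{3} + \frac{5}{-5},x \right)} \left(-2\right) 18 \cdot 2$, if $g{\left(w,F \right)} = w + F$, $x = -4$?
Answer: $-2280$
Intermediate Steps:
$g{\left(w,F \right)} = F + w$
$- 5 g{\left(- \frac{4}{3} + \frac{5}{-5},x \right)} \left(-2\right) 18 \cdot 2 = - 5 \left(-4 + \left(- \frac{4}{3} + \frac{5}{-5}\right)\right) \left(-2\right) 18 \cdot 2 = - 5 \left(-4 + \left(\left(-4\right) \frac{1}{3} + 5 \left(- \frac{1}{5}\right)\right)\right) \left(-2\right) 18 \cdot 2 = - 5 \left(-4 - \frac{7}{3}\right) \left(-2\right) 18 \cdot 2 = \left(-5\right) \left(- \frac{19}{3}\right) \left(-2\right) 18 \cdot 2 = \frac{95}{3} \left(-2\right) 18 \cdot 2 = \left(- \frac{190}{3}\right) 18 \cdot 2 = \left(-1140\right) 2 = -2280$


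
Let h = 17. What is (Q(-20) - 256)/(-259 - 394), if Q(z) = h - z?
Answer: 219/653 ≈ 0.33538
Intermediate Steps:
Q(z) = 17 - z
(Q(-20) - 256)/(-259 - 394) = ((17 - 1*(-20)) - 256)/(-259 - 394) = ((17 + 20) - 256)/(-653) = (37 - 256)*(-1/653) = -219*(-1/653) = 219/653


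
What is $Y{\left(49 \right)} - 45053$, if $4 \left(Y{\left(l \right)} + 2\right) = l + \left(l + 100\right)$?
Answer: $- \frac{90011}{2} \approx -45006.0$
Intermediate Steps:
$Y{\left(l \right)} = 23 + \frac{l}{2}$ ($Y{\left(l \right)} = -2 + \frac{l + \left(l + 100\right)}{4} = -2 + \frac{l + \left(100 + l\right)}{4} = -2 + \frac{100 + 2 l}{4} = -2 + \left(25 + \frac{l}{2}\right) = 23 + \frac{l}{2}$)
$Y{\left(49 \right)} - 45053 = \left(23 + \frac{1}{2} \cdot 49\right) - 45053 = \left(23 + \frac{49}{2}\right) - 45053 = \frac{95}{2} - 45053 = - \frac{90011}{2}$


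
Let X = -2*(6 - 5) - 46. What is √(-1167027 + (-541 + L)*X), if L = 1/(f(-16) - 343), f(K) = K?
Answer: I*√147060807747/359 ≈ 1068.2*I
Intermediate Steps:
X = -48 (X = -2*1 - 46 = -2 - 46 = -48)
L = -1/359 (L = 1/(-16 - 343) = 1/(-359) = -1/359 ≈ -0.0027855)
√(-1167027 + (-541 + L)*X) = √(-1167027 + (-541 - 1/359)*(-48)) = √(-1167027 - 194220/359*(-48)) = √(-1167027 + 9322560/359) = √(-409640133/359) = I*√147060807747/359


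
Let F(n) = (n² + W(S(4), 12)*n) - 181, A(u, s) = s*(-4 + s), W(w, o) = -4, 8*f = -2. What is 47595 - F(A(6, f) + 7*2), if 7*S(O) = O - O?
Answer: 12187999/256 ≈ 47609.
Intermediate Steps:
f = -¼ (f = (⅛)*(-2) = -¼ ≈ -0.25000)
S(O) = 0 (S(O) = (O - O)/7 = (⅐)*0 = 0)
F(n) = -181 + n² - 4*n (F(n) = (n² - 4*n) - 181 = -181 + n² - 4*n)
47595 - F(A(6, f) + 7*2) = 47595 - (-181 + (-(-4 - ¼)/4 + 7*2)² - 4*(-(-4 - ¼)/4 + 7*2)) = 47595 - (-181 + (-¼*(-17/4) + 14)² - 4*(-¼*(-17/4) + 14)) = 47595 - (-181 + (17/16 + 14)² - 4*(17/16 + 14)) = 47595 - (-181 + (241/16)² - 4*241/16) = 47595 - (-181 + 58081/256 - 241/4) = 47595 - 1*(-3679/256) = 47595 + 3679/256 = 12187999/256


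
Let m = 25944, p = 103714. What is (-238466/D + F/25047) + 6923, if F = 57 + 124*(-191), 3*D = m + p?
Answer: 11230882298213/1623771963 ≈ 6916.5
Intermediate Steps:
D = 129658/3 (D = (25944 + 103714)/3 = (1/3)*129658 = 129658/3 ≈ 43219.)
F = -23627 (F = 57 - 23684 = -23627)
(-238466/D + F/25047) + 6923 = (-238466/129658/3 - 23627/25047) + 6923 = (-238466*3/129658 - 23627*1/25047) + 6923 = (-357699/64829 - 23627/25047) + 6923 = -10491001636/1623771963 + 6923 = 11230882298213/1623771963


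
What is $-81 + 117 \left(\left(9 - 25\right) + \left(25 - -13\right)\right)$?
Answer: $2493$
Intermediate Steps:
$-81 + 117 \left(\left(9 - 25\right) + \left(25 - -13\right)\right) = -81 + 117 \left(-16 + \left(25 + 13\right)\right) = -81 + 117 \left(-16 + 38\right) = -81 + 117 \cdot 22 = -81 + 2574 = 2493$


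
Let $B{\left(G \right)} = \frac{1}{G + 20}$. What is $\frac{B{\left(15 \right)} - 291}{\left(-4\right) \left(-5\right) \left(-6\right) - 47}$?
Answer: $\frac{10184}{5845} \approx 1.7423$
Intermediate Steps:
$B{\left(G \right)} = \frac{1}{20 + G}$
$\frac{B{\left(15 \right)} - 291}{\left(-4\right) \left(-5\right) \left(-6\right) - 47} = \frac{\frac{1}{20 + 15} - 291}{\left(-4\right) \left(-5\right) \left(-6\right) - 47} = \frac{\frac{1}{35} - 291}{20 \left(-6\right) - 47} = \frac{\frac{1}{35} - 291}{-120 - 47} = - \frac{10184}{35 \left(-167\right)} = \left(- \frac{10184}{35}\right) \left(- \frac{1}{167}\right) = \frac{10184}{5845}$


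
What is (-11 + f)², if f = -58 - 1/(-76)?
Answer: 27489049/5776 ≈ 4759.2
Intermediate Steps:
f = -4407/76 (f = -58 - 1*(-1/76) = -58 + 1/76 = -4407/76 ≈ -57.987)
(-11 + f)² = (-11 - 4407/76)² = (-5243/76)² = 27489049/5776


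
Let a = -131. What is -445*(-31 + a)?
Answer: 72090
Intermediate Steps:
-445*(-31 + a) = -445*(-31 - 131) = -445*(-162) = 72090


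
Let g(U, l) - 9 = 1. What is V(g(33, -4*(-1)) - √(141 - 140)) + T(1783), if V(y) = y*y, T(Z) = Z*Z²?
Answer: 5668315768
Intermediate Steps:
g(U, l) = 10 (g(U, l) = 9 + 1 = 10)
T(Z) = Z³
V(y) = y²
V(g(33, -4*(-1)) - √(141 - 140)) + T(1783) = (10 - √(141 - 140))² + 1783³ = (10 - √1)² + 5668315687 = (10 - 1*1)² + 5668315687 = (10 - 1)² + 5668315687 = 9² + 5668315687 = 81 + 5668315687 = 5668315768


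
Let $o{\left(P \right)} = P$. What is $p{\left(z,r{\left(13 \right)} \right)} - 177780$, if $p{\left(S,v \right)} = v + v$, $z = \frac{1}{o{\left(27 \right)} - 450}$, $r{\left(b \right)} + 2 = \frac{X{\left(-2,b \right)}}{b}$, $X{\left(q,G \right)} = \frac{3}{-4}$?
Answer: $- \frac{4622387}{26} \approx -1.7778 \cdot 10^{5}$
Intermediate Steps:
$X{\left(q,G \right)} = - \frac{3}{4}$ ($X{\left(q,G \right)} = 3 \left(- \frac{1}{4}\right) = - \frac{3}{4}$)
$r{\left(b \right)} = -2 - \frac{3}{4 b}$
$z = - \frac{1}{423}$ ($z = \frac{1}{27 - 450} = \frac{1}{-423} = - \frac{1}{423} \approx -0.0023641$)
$p{\left(S,v \right)} = 2 v$
$p{\left(z,r{\left(13 \right)} \right)} - 177780 = 2 \left(-2 - \frac{3}{4 \cdot 13}\right) - 177780 = 2 \left(-2 - \frac{3}{52}\right) - 177780 = 2 \left(- \frac{107}{52}\right) - 177780 = - \frac{107}{26} - 177780 = - \frac{4622387}{26}$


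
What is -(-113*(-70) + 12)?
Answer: -7922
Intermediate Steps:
-(-113*(-70) + 12) = -(7910 + 12) = -1*7922 = -7922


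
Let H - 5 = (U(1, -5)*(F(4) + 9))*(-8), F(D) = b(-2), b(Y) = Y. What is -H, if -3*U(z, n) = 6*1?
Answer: -117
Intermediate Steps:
F(D) = -2
U(z, n) = -2
H = 117 (H = 5 - 2*(-2 + 9)*(-8) = 5 - 2*7*(-8) = 5 - 14*(-8) = 5 + 112 = 117)
-H = -1*117 = -117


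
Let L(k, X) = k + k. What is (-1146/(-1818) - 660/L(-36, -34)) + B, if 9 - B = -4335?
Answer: 879467/202 ≈ 4353.8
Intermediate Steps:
B = 4344 (B = 9 - 1*(-4335) = 9 + 4335 = 4344)
L(k, X) = 2*k
(-1146/(-1818) - 660/L(-36, -34)) + B = (-1146/(-1818) - 660/(2*(-36))) + 4344 = (-1146*(-1/1818) - 660/(-72)) + 4344 = (191/303 - 660*(-1/72)) + 4344 = (191/303 + 55/6) + 4344 = 1979/202 + 4344 = 879467/202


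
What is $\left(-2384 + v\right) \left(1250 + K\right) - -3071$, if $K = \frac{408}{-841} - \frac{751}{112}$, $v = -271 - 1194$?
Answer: $- \frac{450285118705}{94192} \approx -4.7805 \cdot 10^{6}$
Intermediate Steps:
$v = -1465$
$K = - \frac{677287}{94192}$ ($K = 408 \left(- \frac{1}{841}\right) - \frac{751}{112} = - \frac{408}{841} - \frac{751}{112} = - \frac{677287}{94192} \approx -7.1905$)
$\left(-2384 + v\right) \left(1250 + K\right) - -3071 = \left(-2384 - 1465\right) \left(1250 - \frac{677287}{94192}\right) - -3071 = \left(-3849\right) \frac{117062713}{94192} + 3071 = - \frac{450574382337}{94192} + 3071 = - \frac{450285118705}{94192}$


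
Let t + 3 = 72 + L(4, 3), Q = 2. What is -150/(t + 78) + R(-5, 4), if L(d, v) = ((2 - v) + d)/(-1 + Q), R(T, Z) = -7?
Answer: -8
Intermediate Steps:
L(d, v) = 2 + d - v (L(d, v) = ((2 - v) + d)/(-1 + 2) = (2 + d - v)/1 = (2 + d - v)*1 = 2 + d - v)
t = 72 (t = -3 + (72 + (2 + 4 - 1*3)) = -3 + (72 + (2 + 4 - 3)) = -3 + (72 + 3) = -3 + 75 = 72)
-150/(t + 78) + R(-5, 4) = -150/(72 + 78) - 7 = -150/150 - 7 = -150*1/150 - 7 = -1 - 7 = -8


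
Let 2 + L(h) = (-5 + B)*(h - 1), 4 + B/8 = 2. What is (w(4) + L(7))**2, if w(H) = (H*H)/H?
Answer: 15376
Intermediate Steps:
B = -16 (B = -32 + 8*2 = -32 + 16 = -16)
w(H) = H (w(H) = H**2/H = H)
L(h) = 19 - 21*h (L(h) = -2 + (-5 - 16)*(h - 1) = -2 - 21*(-1 + h) = -2 + (21 - 21*h) = 19 - 21*h)
(w(4) + L(7))**2 = (4 + (19 - 21*7))**2 = (4 + (19 - 147))**2 = (4 - 128)**2 = (-124)**2 = 15376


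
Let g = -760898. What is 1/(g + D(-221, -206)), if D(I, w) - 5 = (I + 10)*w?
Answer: -1/717427 ≈ -1.3939e-6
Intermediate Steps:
D(I, w) = 5 + w*(10 + I) (D(I, w) = 5 + (I + 10)*w = 5 + (10 + I)*w = 5 + w*(10 + I))
1/(g + D(-221, -206)) = 1/(-760898 + (5 + 10*(-206) - 221*(-206))) = 1/(-760898 + (5 - 2060 + 45526)) = 1/(-760898 + 43471) = 1/(-717427) = -1/717427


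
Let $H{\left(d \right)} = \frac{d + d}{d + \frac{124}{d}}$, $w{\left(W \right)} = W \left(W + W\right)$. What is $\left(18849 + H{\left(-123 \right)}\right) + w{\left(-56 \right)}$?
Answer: $\frac{383200871}{15253} \approx 25123.0$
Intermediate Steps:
$w{\left(W \right)} = 2 W^{2}$ ($w{\left(W \right)} = W 2 W = 2 W^{2}$)
$H{\left(d \right)} = \frac{2 d}{d + \frac{124}{d}}$
$\left(18849 + H{\left(-123 \right)}\right) + w{\left(-56 \right)} = \left(18849 + \frac{2 \left(-123\right)^{2}}{124 + \left(-123\right)^{2}}\right) + 2 \left(-56\right)^{2} = \left(18849 + 2 \cdot 15129 \frac{1}{124 + 15129}\right) + 2 \cdot 3136 = \left(18849 + 2 \cdot 15129 \cdot \frac{1}{15253}\right) + 6272 = \left(18849 + \frac{30258}{15253}\right) + 6272 = \frac{287534055}{15253} + 6272 = \frac{383200871}{15253}$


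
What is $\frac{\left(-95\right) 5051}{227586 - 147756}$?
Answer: $- \frac{95969}{15966} \approx -6.0108$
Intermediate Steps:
$\frac{\left(-95\right) 5051}{227586 - 147756} = - \frac{479845}{227586 - 147756} = - \frac{479845}{79830} = \left(-479845\right) \frac{1}{79830} = - \frac{95969}{15966}$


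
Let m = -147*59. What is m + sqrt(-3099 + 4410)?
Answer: -8673 + sqrt(1311) ≈ -8636.8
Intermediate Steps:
m = -8673
m + sqrt(-3099 + 4410) = -8673 + sqrt(-3099 + 4410) = -8673 + sqrt(1311)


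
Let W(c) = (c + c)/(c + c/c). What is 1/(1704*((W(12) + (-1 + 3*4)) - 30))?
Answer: -13/379992 ≈ -3.4211e-5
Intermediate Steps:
W(c) = 2*c/(1 + c) (W(c) = (2*c)/(c + 1) = (2*c)/(1 + c) = 2*c/(1 + c))
1/(1704*((W(12) + (-1 + 3*4)) - 30)) = 1/(1704*((2*12/(1 + 12) + (-1 + 3*4)) - 30)) = 1/(1704*((2*12/13 + (-1 + 12)) - 30)) = 1/(1704*((2*12*(1/13) + 11) - 30)) = 1/(1704*((24/13 + 11) - 30)) = 1/(1704*(167/13 - 30)) = 1/(1704*(-223/13)) = 1/(-379992/13) = -13/379992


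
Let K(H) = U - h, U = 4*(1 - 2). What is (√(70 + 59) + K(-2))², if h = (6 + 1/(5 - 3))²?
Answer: 36289/16 - 185*√129/2 ≈ 1217.5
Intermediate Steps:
h = 169/4 (h = (6 + 1/2)² = (6 + ½)² = (13/2)² = 169/4 ≈ 42.250)
U = -4 (U = 4*(-1) = -4)
K(H) = -185/4 (K(H) = -4 - 1*169/4 = -4 - 169/4 = -185/4)
(√(70 + 59) + K(-2))² = (√(70 + 59) - 185/4)² = (√129 - 185/4)² = (-185/4 + √129)²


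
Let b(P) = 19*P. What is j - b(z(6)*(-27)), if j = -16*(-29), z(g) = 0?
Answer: 464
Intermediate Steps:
j = 464
j - b(z(6)*(-27)) = 464 - 19*0*(-27) = 464 - 19*0 = 464 - 1*0 = 464 + 0 = 464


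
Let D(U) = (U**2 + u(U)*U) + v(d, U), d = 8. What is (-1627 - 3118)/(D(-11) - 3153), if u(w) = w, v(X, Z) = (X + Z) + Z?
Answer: 73/45 ≈ 1.6222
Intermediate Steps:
v(X, Z) = X + 2*Z
D(U) = 8 + 2*U + 2*U**2 (D(U) = (U**2 + U*U) + (8 + 2*U) = (U**2 + U**2) + (8 + 2*U) = 2*U**2 + (8 + 2*U) = 8 + 2*U + 2*U**2)
(-1627 - 3118)/(D(-11) - 3153) = (-1627 - 3118)/((8 + 2*(-11) + 2*(-11)**2) - 3153) = -4745/((8 - 22 + 2*121) - 3153) = -4745/((8 - 22 + 242) - 3153) = -4745/(228 - 3153) = -4745/(-2925) = -4745*(-1/2925) = 73/45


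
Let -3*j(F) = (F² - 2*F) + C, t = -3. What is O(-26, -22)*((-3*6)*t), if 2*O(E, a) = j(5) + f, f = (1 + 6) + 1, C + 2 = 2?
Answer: 81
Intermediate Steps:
C = 0 (C = -2 + 2 = 0)
j(F) = -F²/3 + 2*F/3 (j(F) = -((F² - 2*F) + 0)/3 = -(F² - 2*F)/3 = -F²/3 + 2*F/3)
f = 8 (f = 7 + 1 = 8)
O(E, a) = 3/2 (O(E, a) = ((⅓)*5*(2 - 1*5) + 8)/2 = ((⅓)*5*(2 - 5) + 8)/2 = ((⅓)*5*(-3) + 8)/2 = (-5 + 8)/2 = (½)*3 = 3/2)
O(-26, -22)*((-3*6)*t) = 3*(-3*6*(-3))/2 = 3*(-18*(-3))/2 = (3/2)*54 = 81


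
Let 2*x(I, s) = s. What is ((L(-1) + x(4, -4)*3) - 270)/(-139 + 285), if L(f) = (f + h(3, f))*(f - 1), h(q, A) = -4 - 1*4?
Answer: -129/73 ≈ -1.7671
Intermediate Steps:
x(I, s) = s/2
h(q, A) = -8 (h(q, A) = -4 - 4 = -8)
L(f) = (-1 + f)*(-8 + f) (L(f) = (f - 8)*(f - 1) = (-8 + f)*(-1 + f) = (-1 + f)*(-8 + f))
((L(-1) + x(4, -4)*3) - 270)/(-139 + 285) = (((8 + (-1)² - 9*(-1)) + ((½)*(-4))*3) - 270)/(-139 + 285) = (((8 + 1 + 9) - 2*3) - 270)/146 = ((18 - 6) - 270)*(1/146) = (12 - 270)*(1/146) = -258*1/146 = -129/73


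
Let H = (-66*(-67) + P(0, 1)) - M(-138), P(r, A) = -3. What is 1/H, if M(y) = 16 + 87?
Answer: 1/4316 ≈ 0.00023170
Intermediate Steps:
M(y) = 103
H = 4316 (H = (-66*(-67) - 3) - 1*103 = (4422 - 3) - 103 = 4419 - 103 = 4316)
1/H = 1/4316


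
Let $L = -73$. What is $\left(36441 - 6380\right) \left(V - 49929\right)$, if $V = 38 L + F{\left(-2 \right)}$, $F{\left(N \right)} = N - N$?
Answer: $-1584304883$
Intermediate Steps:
$F{\left(N \right)} = 0$
$V = -2774$ ($V = 38 \left(-73\right) + 0 = -2774 + 0 = -2774$)
$\left(36441 - 6380\right) \left(V - 49929\right) = \left(36441 - 6380\right) \left(-2774 - 49929\right) = 30061 \left(-52703\right) = -1584304883$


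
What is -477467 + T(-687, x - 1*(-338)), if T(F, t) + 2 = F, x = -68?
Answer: -478156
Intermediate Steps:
T(F, t) = -2 + F
-477467 + T(-687, x - 1*(-338)) = -477467 + (-2 - 687) = -477467 - 689 = -478156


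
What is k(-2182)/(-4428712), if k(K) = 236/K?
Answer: 59/2415862396 ≈ 2.4422e-8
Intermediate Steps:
k(-2182)/(-4428712) = (236/(-2182))/(-4428712) = (236*(-1/2182))*(-1/4428712) = -118/1091*(-1/4428712) = 59/2415862396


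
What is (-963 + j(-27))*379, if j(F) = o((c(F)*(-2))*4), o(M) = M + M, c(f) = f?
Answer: -201249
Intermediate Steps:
o(M) = 2*M
j(F) = -16*F (j(F) = 2*((F*(-2))*4) = 2*(-2*F*4) = 2*(-8*F) = -16*F)
(-963 + j(-27))*379 = (-963 - 16*(-27))*379 = (-963 + 432)*379 = -531*379 = -201249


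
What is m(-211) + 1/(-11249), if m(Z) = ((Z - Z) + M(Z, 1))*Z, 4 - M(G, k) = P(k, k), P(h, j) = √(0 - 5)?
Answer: -9494157/11249 + 211*I*√5 ≈ -844.0 + 471.81*I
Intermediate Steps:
P(h, j) = I*√5 (P(h, j) = √(-5) = I*√5)
M(G, k) = 4 - I*√5
m(Z) = Z*(4 - I*√5) (m(Z) = ((Z - Z) + (4 - I*√5))*Z = (0 + (4 - I*√5))*Z = (4 - I*√5)*Z = Z*(4 - I*√5))
m(-211) + 1/(-11249) = -211*(4 - I*√5) + 1/(-11249) = (-844 + 211*I*√5) - 1/11249 = -9494157/11249 + 211*I*√5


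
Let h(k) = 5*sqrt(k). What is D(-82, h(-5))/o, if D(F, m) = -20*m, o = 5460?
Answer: -5*I*sqrt(5)/273 ≈ -0.040954*I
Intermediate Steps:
D(-82, h(-5))/o = -100*sqrt(-5)/5460 = -100*I*sqrt(5)*(1/5460) = -5*I*sqrt(5)/273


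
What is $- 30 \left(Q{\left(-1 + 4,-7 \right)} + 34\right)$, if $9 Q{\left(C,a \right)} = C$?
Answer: $-1030$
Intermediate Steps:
$Q{\left(C,a \right)} = \frac{C}{9}$
$- 30 \left(Q{\left(-1 + 4,-7 \right)} + 34\right) = - 30 \left(\frac{-1 + 4}{9} + 34\right) = - 30 \left(\frac{1}{9} \cdot 3 + 34\right) = - 30 \left(\frac{1}{3} + 34\right) = \left(-30\right) \frac{103}{3} = -1030$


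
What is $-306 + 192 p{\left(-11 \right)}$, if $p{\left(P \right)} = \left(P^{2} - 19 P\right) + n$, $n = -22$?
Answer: $58830$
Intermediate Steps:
$p{\left(P \right)} = -22 + P^{2} - 19 P$ ($p{\left(P \right)} = \left(P^{2} - 19 P\right) - 22 = -22 + P^{2} - 19 P$)
$-306 + 192 p{\left(-11 \right)} = -306 + 192 \left(-22 + \left(-11\right)^{2} - -209\right) = -306 + 192 \left(-22 + 121 + 209\right) = -306 + 192 \cdot 308 = -306 + 59136 = 58830$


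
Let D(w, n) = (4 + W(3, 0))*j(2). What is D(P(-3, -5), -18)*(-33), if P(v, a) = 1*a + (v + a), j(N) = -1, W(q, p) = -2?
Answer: 66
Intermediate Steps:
P(v, a) = v + 2*a (P(v, a) = a + (a + v) = v + 2*a)
D(w, n) = -2 (D(w, n) = (4 - 2)*(-1) = 2*(-1) = -2)
D(P(-3, -5), -18)*(-33) = -2*(-33) = 66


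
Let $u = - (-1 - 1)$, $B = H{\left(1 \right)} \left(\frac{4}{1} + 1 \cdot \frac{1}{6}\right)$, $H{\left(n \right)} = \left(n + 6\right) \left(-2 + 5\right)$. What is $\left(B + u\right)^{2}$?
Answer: $\frac{32041}{4} \approx 8010.3$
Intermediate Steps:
$H{\left(n \right)} = 18 + 3 n$ ($H{\left(n \right)} = \left(6 + n\right) 3 = 18 + 3 n$)
$B = \frac{175}{2}$ ($B = \left(18 + 3 \cdot 1\right) \left(\frac{4}{1} + 1 \cdot \frac{1}{6}\right) = \left(18 + 3\right) \left(4 \cdot 1 + 1 \cdot \frac{1}{6}\right) = 21 \left(4 + \frac{1}{6}\right) = 21 \cdot \frac{25}{6} = \frac{175}{2} \approx 87.5$)
$u = 2$ ($u = \left(-1\right) \left(-2\right) = 2$)
$\left(B + u\right)^{2} = \left(\frac{175}{2} + 2\right)^{2} = \left(\frac{179}{2}\right)^{2} = \frac{32041}{4}$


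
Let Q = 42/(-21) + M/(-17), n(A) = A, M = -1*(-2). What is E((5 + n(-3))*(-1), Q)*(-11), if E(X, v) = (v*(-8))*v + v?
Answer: 120780/289 ≈ 417.92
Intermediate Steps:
M = 2
Q = -36/17 (Q = 42/(-21) + 2/(-17) = 42*(-1/21) + 2*(-1/17) = -2 - 2/17 = -36/17 ≈ -2.1176)
E(X, v) = v - 8*v**2 (E(X, v) = (-8*v)*v + v = -8*v**2 + v = v - 8*v**2)
E((5 + n(-3))*(-1), Q)*(-11) = -36*(1 - 8*(-36/17))/17*(-11) = -36*(1 + 288/17)/17*(-11) = -36/17*305/17*(-11) = -10980/289*(-11) = 120780/289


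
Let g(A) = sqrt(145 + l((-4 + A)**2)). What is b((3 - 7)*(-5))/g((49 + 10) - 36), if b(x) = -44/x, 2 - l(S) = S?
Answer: 11*I*sqrt(214)/1070 ≈ 0.15039*I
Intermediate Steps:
l(S) = 2 - S
g(A) = sqrt(147 - (-4 + A)**2) (g(A) = sqrt(145 + (2 - (-4 + A)**2)) = sqrt(147 - (-4 + A)**2))
b((3 - 7)*(-5))/g((49 + 10) - 36) = (-44*(-1/(5*(3 - 7))))/(sqrt(147 - (-4 + ((49 + 10) - 36))**2)) = (-44/((-4*(-5))))/(sqrt(147 - (-4 + (59 - 36))**2)) = (-44/20)/(sqrt(147 - (-4 + 23)**2)) = (-44*1/20)/(sqrt(147 - 1*19**2)) = -11/(5*sqrt(147 - 1*361)) = -11/(5*sqrt(147 - 361)) = -11*(-I*sqrt(214)/214)/5 = -(-11)*I*sqrt(214)/1070 = 11*I*sqrt(214)/1070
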